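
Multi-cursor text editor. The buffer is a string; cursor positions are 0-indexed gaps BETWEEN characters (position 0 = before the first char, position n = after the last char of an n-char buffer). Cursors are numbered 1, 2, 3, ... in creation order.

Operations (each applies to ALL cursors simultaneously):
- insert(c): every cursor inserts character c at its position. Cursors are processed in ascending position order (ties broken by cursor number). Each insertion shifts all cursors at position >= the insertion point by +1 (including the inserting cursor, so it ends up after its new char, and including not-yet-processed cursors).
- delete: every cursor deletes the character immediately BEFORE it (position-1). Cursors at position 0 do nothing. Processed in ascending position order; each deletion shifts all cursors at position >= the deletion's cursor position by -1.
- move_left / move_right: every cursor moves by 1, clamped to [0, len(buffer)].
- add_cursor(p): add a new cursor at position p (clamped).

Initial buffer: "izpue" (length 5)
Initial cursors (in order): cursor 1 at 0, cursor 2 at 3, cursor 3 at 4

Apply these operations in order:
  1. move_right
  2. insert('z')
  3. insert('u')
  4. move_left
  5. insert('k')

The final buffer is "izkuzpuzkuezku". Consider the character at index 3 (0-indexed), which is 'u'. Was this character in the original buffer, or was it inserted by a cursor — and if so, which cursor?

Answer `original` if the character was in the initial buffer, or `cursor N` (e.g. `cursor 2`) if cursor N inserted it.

After op 1 (move_right): buffer="izpue" (len 5), cursors c1@1 c2@4 c3@5, authorship .....
After op 2 (insert('z')): buffer="izzpuzez" (len 8), cursors c1@2 c2@6 c3@8, authorship .1...2.3
After op 3 (insert('u')): buffer="izuzpuzuezu" (len 11), cursors c1@3 c2@8 c3@11, authorship .11...22.33
After op 4 (move_left): buffer="izuzpuzuezu" (len 11), cursors c1@2 c2@7 c3@10, authorship .11...22.33
After op 5 (insert('k')): buffer="izkuzpuzkuezku" (len 14), cursors c1@3 c2@9 c3@13, authorship .111...222.333
Authorship (.=original, N=cursor N): . 1 1 1 . . . 2 2 2 . 3 3 3
Index 3: author = 1

Answer: cursor 1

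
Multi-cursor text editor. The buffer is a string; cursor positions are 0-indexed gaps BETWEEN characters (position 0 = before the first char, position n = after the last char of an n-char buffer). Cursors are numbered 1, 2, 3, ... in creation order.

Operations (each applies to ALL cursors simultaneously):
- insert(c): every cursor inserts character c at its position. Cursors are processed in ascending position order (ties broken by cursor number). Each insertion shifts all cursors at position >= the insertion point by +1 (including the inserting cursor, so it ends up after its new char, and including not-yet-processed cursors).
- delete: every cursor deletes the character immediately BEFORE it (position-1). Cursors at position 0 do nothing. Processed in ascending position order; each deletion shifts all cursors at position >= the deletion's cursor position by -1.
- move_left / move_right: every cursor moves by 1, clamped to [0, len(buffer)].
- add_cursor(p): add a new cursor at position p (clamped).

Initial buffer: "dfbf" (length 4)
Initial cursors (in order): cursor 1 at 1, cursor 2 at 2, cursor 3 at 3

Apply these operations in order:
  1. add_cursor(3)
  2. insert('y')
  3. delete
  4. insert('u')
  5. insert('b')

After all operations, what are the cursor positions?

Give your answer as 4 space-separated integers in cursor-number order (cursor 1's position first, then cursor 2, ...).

Answer: 3 6 11 11

Derivation:
After op 1 (add_cursor(3)): buffer="dfbf" (len 4), cursors c1@1 c2@2 c3@3 c4@3, authorship ....
After op 2 (insert('y')): buffer="dyfybyyf" (len 8), cursors c1@2 c2@4 c3@7 c4@7, authorship .1.2.34.
After op 3 (delete): buffer="dfbf" (len 4), cursors c1@1 c2@2 c3@3 c4@3, authorship ....
After op 4 (insert('u')): buffer="dufubuuf" (len 8), cursors c1@2 c2@4 c3@7 c4@7, authorship .1.2.34.
After op 5 (insert('b')): buffer="dubfubbuubbf" (len 12), cursors c1@3 c2@6 c3@11 c4@11, authorship .11.22.3434.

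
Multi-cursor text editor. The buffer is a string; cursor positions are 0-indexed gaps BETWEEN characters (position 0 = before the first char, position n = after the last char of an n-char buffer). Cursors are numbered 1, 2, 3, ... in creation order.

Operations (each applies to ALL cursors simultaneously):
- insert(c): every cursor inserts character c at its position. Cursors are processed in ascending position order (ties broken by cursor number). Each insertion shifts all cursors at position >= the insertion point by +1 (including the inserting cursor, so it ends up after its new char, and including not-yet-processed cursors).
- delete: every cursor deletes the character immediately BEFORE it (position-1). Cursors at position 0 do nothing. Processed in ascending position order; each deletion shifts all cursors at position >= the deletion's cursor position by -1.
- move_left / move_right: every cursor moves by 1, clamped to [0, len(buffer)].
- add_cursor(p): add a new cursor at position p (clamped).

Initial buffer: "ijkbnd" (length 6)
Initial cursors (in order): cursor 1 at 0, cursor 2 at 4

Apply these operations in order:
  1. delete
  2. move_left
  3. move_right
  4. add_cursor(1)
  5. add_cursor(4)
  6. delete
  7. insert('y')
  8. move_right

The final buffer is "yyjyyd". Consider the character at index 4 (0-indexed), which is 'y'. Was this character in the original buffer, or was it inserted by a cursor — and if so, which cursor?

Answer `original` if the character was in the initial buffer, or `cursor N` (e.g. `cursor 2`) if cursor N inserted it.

Answer: cursor 4

Derivation:
After op 1 (delete): buffer="ijknd" (len 5), cursors c1@0 c2@3, authorship .....
After op 2 (move_left): buffer="ijknd" (len 5), cursors c1@0 c2@2, authorship .....
After op 3 (move_right): buffer="ijknd" (len 5), cursors c1@1 c2@3, authorship .....
After op 4 (add_cursor(1)): buffer="ijknd" (len 5), cursors c1@1 c3@1 c2@3, authorship .....
After op 5 (add_cursor(4)): buffer="ijknd" (len 5), cursors c1@1 c3@1 c2@3 c4@4, authorship .....
After op 6 (delete): buffer="jd" (len 2), cursors c1@0 c3@0 c2@1 c4@1, authorship ..
After op 7 (insert('y')): buffer="yyjyyd" (len 6), cursors c1@2 c3@2 c2@5 c4@5, authorship 13.24.
After op 8 (move_right): buffer="yyjyyd" (len 6), cursors c1@3 c3@3 c2@6 c4@6, authorship 13.24.
Authorship (.=original, N=cursor N): 1 3 . 2 4 .
Index 4: author = 4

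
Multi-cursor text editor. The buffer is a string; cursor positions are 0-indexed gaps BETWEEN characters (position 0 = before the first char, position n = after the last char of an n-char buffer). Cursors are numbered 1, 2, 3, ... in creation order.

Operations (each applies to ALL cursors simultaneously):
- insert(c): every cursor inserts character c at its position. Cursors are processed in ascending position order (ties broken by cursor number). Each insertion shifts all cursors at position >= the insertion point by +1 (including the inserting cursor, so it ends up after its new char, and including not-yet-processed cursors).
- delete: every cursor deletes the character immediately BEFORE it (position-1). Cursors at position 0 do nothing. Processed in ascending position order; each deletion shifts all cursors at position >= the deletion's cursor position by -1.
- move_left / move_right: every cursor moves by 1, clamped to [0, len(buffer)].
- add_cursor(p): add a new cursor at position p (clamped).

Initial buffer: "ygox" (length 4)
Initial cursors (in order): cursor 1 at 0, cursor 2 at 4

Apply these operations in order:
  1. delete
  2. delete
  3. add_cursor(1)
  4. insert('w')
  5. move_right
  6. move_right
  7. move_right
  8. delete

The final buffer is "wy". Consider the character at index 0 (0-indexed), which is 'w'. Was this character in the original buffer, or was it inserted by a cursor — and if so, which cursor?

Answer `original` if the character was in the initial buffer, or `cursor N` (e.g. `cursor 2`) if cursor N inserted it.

Answer: cursor 1

Derivation:
After op 1 (delete): buffer="ygo" (len 3), cursors c1@0 c2@3, authorship ...
After op 2 (delete): buffer="yg" (len 2), cursors c1@0 c2@2, authorship ..
After op 3 (add_cursor(1)): buffer="yg" (len 2), cursors c1@0 c3@1 c2@2, authorship ..
After op 4 (insert('w')): buffer="wywgw" (len 5), cursors c1@1 c3@3 c2@5, authorship 1.3.2
After op 5 (move_right): buffer="wywgw" (len 5), cursors c1@2 c3@4 c2@5, authorship 1.3.2
After op 6 (move_right): buffer="wywgw" (len 5), cursors c1@3 c2@5 c3@5, authorship 1.3.2
After op 7 (move_right): buffer="wywgw" (len 5), cursors c1@4 c2@5 c3@5, authorship 1.3.2
After op 8 (delete): buffer="wy" (len 2), cursors c1@2 c2@2 c3@2, authorship 1.
Authorship (.=original, N=cursor N): 1 .
Index 0: author = 1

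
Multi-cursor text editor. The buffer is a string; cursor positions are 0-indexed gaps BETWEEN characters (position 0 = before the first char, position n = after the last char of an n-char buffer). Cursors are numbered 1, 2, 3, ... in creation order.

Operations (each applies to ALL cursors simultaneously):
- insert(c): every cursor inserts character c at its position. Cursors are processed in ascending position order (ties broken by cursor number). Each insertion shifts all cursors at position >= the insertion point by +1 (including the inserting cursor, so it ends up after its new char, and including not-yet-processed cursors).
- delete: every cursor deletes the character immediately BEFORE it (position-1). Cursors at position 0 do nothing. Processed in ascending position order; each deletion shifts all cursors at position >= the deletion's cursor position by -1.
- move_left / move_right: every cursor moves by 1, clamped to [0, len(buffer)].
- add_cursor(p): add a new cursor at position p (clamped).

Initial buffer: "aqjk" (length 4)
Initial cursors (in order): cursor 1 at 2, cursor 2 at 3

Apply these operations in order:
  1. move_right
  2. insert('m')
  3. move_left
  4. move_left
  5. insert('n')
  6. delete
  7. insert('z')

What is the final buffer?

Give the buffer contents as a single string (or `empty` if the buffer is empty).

Answer: aqzjmzkm

Derivation:
After op 1 (move_right): buffer="aqjk" (len 4), cursors c1@3 c2@4, authorship ....
After op 2 (insert('m')): buffer="aqjmkm" (len 6), cursors c1@4 c2@6, authorship ...1.2
After op 3 (move_left): buffer="aqjmkm" (len 6), cursors c1@3 c2@5, authorship ...1.2
After op 4 (move_left): buffer="aqjmkm" (len 6), cursors c1@2 c2@4, authorship ...1.2
After op 5 (insert('n')): buffer="aqnjmnkm" (len 8), cursors c1@3 c2@6, authorship ..1.12.2
After op 6 (delete): buffer="aqjmkm" (len 6), cursors c1@2 c2@4, authorship ...1.2
After op 7 (insert('z')): buffer="aqzjmzkm" (len 8), cursors c1@3 c2@6, authorship ..1.12.2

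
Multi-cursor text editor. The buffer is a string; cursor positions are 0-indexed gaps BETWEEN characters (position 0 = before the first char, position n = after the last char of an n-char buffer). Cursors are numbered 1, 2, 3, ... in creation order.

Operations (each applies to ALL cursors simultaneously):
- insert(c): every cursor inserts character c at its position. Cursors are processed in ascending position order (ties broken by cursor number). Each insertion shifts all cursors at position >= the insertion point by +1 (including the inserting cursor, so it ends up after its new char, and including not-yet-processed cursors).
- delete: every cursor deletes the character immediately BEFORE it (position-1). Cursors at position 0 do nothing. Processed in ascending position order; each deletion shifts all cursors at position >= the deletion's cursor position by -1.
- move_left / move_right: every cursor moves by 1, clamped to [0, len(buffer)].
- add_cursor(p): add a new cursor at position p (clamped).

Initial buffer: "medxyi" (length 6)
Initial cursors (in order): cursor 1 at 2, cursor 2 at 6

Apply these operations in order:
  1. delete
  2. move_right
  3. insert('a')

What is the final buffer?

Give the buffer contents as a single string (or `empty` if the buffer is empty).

After op 1 (delete): buffer="mdxy" (len 4), cursors c1@1 c2@4, authorship ....
After op 2 (move_right): buffer="mdxy" (len 4), cursors c1@2 c2@4, authorship ....
After op 3 (insert('a')): buffer="mdaxya" (len 6), cursors c1@3 c2@6, authorship ..1..2

Answer: mdaxya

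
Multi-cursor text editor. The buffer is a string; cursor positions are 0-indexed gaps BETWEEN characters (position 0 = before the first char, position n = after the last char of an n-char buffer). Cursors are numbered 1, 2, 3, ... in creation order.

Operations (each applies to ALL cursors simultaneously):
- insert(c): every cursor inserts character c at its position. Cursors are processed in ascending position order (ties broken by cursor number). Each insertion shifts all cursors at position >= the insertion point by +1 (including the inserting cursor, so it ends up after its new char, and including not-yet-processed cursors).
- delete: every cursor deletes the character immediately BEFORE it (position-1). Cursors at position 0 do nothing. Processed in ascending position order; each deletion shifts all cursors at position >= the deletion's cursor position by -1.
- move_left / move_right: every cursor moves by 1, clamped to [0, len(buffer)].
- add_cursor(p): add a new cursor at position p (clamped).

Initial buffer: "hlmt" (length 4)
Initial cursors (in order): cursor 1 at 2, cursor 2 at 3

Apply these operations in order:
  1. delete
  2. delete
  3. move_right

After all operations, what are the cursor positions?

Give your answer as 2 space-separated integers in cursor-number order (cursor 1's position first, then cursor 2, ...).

Answer: 1 1

Derivation:
After op 1 (delete): buffer="ht" (len 2), cursors c1@1 c2@1, authorship ..
After op 2 (delete): buffer="t" (len 1), cursors c1@0 c2@0, authorship .
After op 3 (move_right): buffer="t" (len 1), cursors c1@1 c2@1, authorship .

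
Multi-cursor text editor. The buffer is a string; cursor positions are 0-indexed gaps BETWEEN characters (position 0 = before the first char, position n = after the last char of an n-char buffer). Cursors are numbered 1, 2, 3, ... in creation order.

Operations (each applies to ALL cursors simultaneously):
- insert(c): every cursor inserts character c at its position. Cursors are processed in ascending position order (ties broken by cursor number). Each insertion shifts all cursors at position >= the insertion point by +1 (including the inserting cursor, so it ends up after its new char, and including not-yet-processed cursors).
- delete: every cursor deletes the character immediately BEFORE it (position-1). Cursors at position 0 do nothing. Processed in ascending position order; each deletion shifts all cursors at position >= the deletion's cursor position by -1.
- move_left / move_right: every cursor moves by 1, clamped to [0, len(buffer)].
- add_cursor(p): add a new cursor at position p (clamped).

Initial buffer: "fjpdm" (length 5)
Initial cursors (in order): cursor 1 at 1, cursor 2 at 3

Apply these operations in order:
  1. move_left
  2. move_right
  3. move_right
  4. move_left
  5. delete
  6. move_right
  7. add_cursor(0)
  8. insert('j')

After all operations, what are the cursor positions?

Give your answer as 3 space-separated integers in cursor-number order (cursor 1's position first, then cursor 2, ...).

After op 1 (move_left): buffer="fjpdm" (len 5), cursors c1@0 c2@2, authorship .....
After op 2 (move_right): buffer="fjpdm" (len 5), cursors c1@1 c2@3, authorship .....
After op 3 (move_right): buffer="fjpdm" (len 5), cursors c1@2 c2@4, authorship .....
After op 4 (move_left): buffer="fjpdm" (len 5), cursors c1@1 c2@3, authorship .....
After op 5 (delete): buffer="jdm" (len 3), cursors c1@0 c2@1, authorship ...
After op 6 (move_right): buffer="jdm" (len 3), cursors c1@1 c2@2, authorship ...
After op 7 (add_cursor(0)): buffer="jdm" (len 3), cursors c3@0 c1@1 c2@2, authorship ...
After op 8 (insert('j')): buffer="jjjdjm" (len 6), cursors c3@1 c1@3 c2@5, authorship 3.1.2.

Answer: 3 5 1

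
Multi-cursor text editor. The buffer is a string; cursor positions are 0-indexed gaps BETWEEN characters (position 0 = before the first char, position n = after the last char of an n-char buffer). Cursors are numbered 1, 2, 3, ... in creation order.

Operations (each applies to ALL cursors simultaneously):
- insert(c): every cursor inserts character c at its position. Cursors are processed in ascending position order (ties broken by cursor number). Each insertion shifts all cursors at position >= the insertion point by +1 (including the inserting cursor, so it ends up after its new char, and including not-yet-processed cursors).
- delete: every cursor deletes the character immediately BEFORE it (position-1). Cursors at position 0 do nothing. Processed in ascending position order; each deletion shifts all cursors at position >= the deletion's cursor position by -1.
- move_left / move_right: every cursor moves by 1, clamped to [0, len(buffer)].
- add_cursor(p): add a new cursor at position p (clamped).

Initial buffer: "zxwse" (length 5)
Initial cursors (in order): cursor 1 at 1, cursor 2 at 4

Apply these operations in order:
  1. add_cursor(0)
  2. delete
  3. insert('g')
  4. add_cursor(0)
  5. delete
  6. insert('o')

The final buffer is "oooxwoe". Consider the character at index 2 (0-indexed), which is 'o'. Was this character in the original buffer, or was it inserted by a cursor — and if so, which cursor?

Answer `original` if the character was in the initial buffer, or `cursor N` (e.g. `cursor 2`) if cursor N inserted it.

After op 1 (add_cursor(0)): buffer="zxwse" (len 5), cursors c3@0 c1@1 c2@4, authorship .....
After op 2 (delete): buffer="xwe" (len 3), cursors c1@0 c3@0 c2@2, authorship ...
After op 3 (insert('g')): buffer="ggxwge" (len 6), cursors c1@2 c3@2 c2@5, authorship 13..2.
After op 4 (add_cursor(0)): buffer="ggxwge" (len 6), cursors c4@0 c1@2 c3@2 c2@5, authorship 13..2.
After op 5 (delete): buffer="xwe" (len 3), cursors c1@0 c3@0 c4@0 c2@2, authorship ...
After op 6 (insert('o')): buffer="oooxwoe" (len 7), cursors c1@3 c3@3 c4@3 c2@6, authorship 134..2.
Authorship (.=original, N=cursor N): 1 3 4 . . 2 .
Index 2: author = 4

Answer: cursor 4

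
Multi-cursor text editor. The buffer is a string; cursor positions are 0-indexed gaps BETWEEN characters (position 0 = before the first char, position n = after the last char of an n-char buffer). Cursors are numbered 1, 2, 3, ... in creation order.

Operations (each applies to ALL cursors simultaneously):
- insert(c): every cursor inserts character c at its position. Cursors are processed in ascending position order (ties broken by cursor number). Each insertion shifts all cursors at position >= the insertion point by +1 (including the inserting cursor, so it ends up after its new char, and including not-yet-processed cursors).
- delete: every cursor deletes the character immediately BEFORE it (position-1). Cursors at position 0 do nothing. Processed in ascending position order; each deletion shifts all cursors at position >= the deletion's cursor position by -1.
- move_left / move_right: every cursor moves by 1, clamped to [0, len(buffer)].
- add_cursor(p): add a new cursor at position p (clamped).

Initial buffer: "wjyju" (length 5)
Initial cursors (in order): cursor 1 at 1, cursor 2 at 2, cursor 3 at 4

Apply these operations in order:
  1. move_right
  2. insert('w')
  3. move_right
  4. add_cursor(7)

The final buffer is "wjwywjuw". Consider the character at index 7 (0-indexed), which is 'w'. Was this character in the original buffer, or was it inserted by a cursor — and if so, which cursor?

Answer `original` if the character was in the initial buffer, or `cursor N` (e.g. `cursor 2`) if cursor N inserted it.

After op 1 (move_right): buffer="wjyju" (len 5), cursors c1@2 c2@3 c3@5, authorship .....
After op 2 (insert('w')): buffer="wjwywjuw" (len 8), cursors c1@3 c2@5 c3@8, authorship ..1.2..3
After op 3 (move_right): buffer="wjwywjuw" (len 8), cursors c1@4 c2@6 c3@8, authorship ..1.2..3
After op 4 (add_cursor(7)): buffer="wjwywjuw" (len 8), cursors c1@4 c2@6 c4@7 c3@8, authorship ..1.2..3
Authorship (.=original, N=cursor N): . . 1 . 2 . . 3
Index 7: author = 3

Answer: cursor 3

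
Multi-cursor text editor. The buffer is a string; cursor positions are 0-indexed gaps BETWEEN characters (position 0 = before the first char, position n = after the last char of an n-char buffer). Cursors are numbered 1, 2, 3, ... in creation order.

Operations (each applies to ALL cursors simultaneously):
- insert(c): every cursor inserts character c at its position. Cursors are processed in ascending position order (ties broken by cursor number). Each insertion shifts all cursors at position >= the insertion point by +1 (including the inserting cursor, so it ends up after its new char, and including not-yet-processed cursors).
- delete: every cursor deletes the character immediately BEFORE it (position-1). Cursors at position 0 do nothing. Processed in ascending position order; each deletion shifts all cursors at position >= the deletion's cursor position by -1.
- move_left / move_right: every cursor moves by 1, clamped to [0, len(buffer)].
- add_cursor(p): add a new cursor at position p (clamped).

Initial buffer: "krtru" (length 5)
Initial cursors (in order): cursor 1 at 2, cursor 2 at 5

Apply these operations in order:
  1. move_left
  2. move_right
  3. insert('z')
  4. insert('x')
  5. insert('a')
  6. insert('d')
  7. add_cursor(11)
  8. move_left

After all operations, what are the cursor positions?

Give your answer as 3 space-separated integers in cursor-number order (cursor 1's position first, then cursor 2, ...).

Answer: 5 12 10

Derivation:
After op 1 (move_left): buffer="krtru" (len 5), cursors c1@1 c2@4, authorship .....
After op 2 (move_right): buffer="krtru" (len 5), cursors c1@2 c2@5, authorship .....
After op 3 (insert('z')): buffer="krztruz" (len 7), cursors c1@3 c2@7, authorship ..1...2
After op 4 (insert('x')): buffer="krzxtruzx" (len 9), cursors c1@4 c2@9, authorship ..11...22
After op 5 (insert('a')): buffer="krzxatruzxa" (len 11), cursors c1@5 c2@11, authorship ..111...222
After op 6 (insert('d')): buffer="krzxadtruzxad" (len 13), cursors c1@6 c2@13, authorship ..1111...2222
After op 7 (add_cursor(11)): buffer="krzxadtruzxad" (len 13), cursors c1@6 c3@11 c2@13, authorship ..1111...2222
After op 8 (move_left): buffer="krzxadtruzxad" (len 13), cursors c1@5 c3@10 c2@12, authorship ..1111...2222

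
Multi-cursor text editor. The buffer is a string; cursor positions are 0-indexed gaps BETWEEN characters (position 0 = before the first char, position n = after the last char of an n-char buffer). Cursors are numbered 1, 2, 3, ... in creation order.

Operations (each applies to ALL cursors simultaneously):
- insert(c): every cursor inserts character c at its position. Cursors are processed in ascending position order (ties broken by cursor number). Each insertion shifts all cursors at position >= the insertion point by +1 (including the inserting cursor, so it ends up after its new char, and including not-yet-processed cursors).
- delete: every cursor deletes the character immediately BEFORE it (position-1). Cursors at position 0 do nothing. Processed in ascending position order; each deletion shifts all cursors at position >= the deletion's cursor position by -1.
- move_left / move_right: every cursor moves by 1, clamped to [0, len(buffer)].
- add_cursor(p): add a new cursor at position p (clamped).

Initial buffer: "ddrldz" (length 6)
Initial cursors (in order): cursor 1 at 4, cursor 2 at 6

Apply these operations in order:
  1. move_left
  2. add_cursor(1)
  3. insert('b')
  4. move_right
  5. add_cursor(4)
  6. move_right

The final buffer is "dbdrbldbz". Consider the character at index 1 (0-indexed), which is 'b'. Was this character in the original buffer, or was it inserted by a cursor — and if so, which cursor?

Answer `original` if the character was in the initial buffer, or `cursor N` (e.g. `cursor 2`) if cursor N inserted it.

Answer: cursor 3

Derivation:
After op 1 (move_left): buffer="ddrldz" (len 6), cursors c1@3 c2@5, authorship ......
After op 2 (add_cursor(1)): buffer="ddrldz" (len 6), cursors c3@1 c1@3 c2@5, authorship ......
After op 3 (insert('b')): buffer="dbdrbldbz" (len 9), cursors c3@2 c1@5 c2@8, authorship .3..1..2.
After op 4 (move_right): buffer="dbdrbldbz" (len 9), cursors c3@3 c1@6 c2@9, authorship .3..1..2.
After op 5 (add_cursor(4)): buffer="dbdrbldbz" (len 9), cursors c3@3 c4@4 c1@6 c2@9, authorship .3..1..2.
After op 6 (move_right): buffer="dbdrbldbz" (len 9), cursors c3@4 c4@5 c1@7 c2@9, authorship .3..1..2.
Authorship (.=original, N=cursor N): . 3 . . 1 . . 2 .
Index 1: author = 3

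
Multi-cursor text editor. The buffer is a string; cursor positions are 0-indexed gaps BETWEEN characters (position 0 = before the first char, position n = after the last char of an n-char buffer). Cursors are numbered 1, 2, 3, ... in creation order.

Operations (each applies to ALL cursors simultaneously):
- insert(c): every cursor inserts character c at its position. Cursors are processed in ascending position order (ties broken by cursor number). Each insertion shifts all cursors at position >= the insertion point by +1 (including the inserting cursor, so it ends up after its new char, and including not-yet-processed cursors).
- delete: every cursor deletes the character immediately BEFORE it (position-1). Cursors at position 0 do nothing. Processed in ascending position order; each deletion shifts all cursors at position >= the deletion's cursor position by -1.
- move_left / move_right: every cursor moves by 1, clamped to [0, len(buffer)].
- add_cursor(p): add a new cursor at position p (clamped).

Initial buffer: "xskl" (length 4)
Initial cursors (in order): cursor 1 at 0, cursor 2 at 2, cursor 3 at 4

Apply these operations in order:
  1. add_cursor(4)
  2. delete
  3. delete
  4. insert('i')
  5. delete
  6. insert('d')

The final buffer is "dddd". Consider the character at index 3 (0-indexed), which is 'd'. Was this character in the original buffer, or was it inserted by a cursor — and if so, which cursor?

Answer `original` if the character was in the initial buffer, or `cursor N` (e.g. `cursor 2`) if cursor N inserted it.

Answer: cursor 4

Derivation:
After op 1 (add_cursor(4)): buffer="xskl" (len 4), cursors c1@0 c2@2 c3@4 c4@4, authorship ....
After op 2 (delete): buffer="x" (len 1), cursors c1@0 c2@1 c3@1 c4@1, authorship .
After op 3 (delete): buffer="" (len 0), cursors c1@0 c2@0 c3@0 c4@0, authorship 
After op 4 (insert('i')): buffer="iiii" (len 4), cursors c1@4 c2@4 c3@4 c4@4, authorship 1234
After op 5 (delete): buffer="" (len 0), cursors c1@0 c2@0 c3@0 c4@0, authorship 
After op 6 (insert('d')): buffer="dddd" (len 4), cursors c1@4 c2@4 c3@4 c4@4, authorship 1234
Authorship (.=original, N=cursor N): 1 2 3 4
Index 3: author = 4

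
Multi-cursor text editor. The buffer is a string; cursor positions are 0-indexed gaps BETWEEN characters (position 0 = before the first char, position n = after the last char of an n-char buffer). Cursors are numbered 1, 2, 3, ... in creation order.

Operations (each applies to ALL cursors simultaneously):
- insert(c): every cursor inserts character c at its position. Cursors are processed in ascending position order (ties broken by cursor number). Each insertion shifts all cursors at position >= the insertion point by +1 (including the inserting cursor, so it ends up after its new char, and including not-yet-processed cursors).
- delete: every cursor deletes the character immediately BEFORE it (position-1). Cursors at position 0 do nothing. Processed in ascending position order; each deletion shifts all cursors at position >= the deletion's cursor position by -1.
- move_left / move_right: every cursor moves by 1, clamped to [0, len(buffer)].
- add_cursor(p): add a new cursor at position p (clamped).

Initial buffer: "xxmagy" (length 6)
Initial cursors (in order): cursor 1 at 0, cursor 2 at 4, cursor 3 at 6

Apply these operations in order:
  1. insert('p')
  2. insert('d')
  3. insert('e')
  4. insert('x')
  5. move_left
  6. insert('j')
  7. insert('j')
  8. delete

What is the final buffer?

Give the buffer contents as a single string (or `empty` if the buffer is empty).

Answer: pdejxxxmapdejxgypdejx

Derivation:
After op 1 (insert('p')): buffer="pxxmapgyp" (len 9), cursors c1@1 c2@6 c3@9, authorship 1....2..3
After op 2 (insert('d')): buffer="pdxxmapdgypd" (len 12), cursors c1@2 c2@8 c3@12, authorship 11....22..33
After op 3 (insert('e')): buffer="pdexxmapdegypde" (len 15), cursors c1@3 c2@10 c3@15, authorship 111....222..333
After op 4 (insert('x')): buffer="pdexxxmapdexgypdex" (len 18), cursors c1@4 c2@12 c3@18, authorship 1111....2222..3333
After op 5 (move_left): buffer="pdexxxmapdexgypdex" (len 18), cursors c1@3 c2@11 c3@17, authorship 1111....2222..3333
After op 6 (insert('j')): buffer="pdejxxxmapdejxgypdejx" (len 21), cursors c1@4 c2@13 c3@20, authorship 11111....22222..33333
After op 7 (insert('j')): buffer="pdejjxxxmapdejjxgypdejjx" (len 24), cursors c1@5 c2@15 c3@23, authorship 111111....222222..333333
After op 8 (delete): buffer="pdejxxxmapdejxgypdejx" (len 21), cursors c1@4 c2@13 c3@20, authorship 11111....22222..33333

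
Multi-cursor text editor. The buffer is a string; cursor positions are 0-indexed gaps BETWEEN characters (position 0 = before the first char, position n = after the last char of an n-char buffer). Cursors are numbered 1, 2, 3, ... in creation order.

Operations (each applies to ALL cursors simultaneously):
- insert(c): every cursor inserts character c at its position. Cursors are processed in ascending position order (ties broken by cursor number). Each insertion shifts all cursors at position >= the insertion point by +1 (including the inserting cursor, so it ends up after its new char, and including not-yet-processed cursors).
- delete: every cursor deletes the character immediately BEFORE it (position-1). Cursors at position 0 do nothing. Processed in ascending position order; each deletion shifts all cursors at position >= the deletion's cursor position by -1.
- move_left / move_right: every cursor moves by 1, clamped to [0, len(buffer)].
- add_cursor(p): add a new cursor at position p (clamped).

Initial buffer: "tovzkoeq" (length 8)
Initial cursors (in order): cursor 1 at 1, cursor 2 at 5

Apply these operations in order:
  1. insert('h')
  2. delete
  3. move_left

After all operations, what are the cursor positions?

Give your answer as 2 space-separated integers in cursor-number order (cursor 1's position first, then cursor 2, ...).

After op 1 (insert('h')): buffer="thovzkhoeq" (len 10), cursors c1@2 c2@7, authorship .1....2...
After op 2 (delete): buffer="tovzkoeq" (len 8), cursors c1@1 c2@5, authorship ........
After op 3 (move_left): buffer="tovzkoeq" (len 8), cursors c1@0 c2@4, authorship ........

Answer: 0 4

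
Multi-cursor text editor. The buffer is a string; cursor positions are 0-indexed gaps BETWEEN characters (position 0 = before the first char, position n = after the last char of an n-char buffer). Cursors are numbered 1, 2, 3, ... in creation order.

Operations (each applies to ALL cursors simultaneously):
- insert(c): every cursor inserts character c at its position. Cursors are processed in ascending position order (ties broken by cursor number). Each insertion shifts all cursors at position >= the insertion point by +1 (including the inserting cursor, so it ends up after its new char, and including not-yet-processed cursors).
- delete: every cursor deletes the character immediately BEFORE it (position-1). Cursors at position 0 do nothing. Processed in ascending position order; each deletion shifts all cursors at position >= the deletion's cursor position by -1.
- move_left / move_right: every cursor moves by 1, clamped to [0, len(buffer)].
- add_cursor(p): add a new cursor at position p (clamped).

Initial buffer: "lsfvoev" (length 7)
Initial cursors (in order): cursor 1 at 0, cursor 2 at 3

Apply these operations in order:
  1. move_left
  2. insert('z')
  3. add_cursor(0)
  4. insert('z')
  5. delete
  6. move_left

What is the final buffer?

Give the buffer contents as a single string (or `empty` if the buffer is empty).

After op 1 (move_left): buffer="lsfvoev" (len 7), cursors c1@0 c2@2, authorship .......
After op 2 (insert('z')): buffer="zlszfvoev" (len 9), cursors c1@1 c2@4, authorship 1..2.....
After op 3 (add_cursor(0)): buffer="zlszfvoev" (len 9), cursors c3@0 c1@1 c2@4, authorship 1..2.....
After op 4 (insert('z')): buffer="zzzlszzfvoev" (len 12), cursors c3@1 c1@3 c2@7, authorship 311..22.....
After op 5 (delete): buffer="zlszfvoev" (len 9), cursors c3@0 c1@1 c2@4, authorship 1..2.....
After op 6 (move_left): buffer="zlszfvoev" (len 9), cursors c1@0 c3@0 c2@3, authorship 1..2.....

Answer: zlszfvoev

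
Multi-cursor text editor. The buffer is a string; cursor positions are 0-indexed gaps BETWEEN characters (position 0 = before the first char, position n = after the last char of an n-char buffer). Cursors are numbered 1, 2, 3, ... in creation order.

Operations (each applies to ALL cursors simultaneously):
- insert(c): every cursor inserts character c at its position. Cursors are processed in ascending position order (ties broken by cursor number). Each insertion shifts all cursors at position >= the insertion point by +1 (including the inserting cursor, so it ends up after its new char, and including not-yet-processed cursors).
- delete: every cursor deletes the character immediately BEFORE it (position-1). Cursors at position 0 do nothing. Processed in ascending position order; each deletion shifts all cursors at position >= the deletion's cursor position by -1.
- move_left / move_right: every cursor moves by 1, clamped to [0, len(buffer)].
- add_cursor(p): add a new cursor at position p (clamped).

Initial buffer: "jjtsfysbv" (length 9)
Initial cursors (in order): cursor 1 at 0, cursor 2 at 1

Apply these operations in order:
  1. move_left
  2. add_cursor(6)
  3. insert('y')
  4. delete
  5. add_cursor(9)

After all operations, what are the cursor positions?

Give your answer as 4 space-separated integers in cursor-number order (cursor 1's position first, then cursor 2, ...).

Answer: 0 0 6 9

Derivation:
After op 1 (move_left): buffer="jjtsfysbv" (len 9), cursors c1@0 c2@0, authorship .........
After op 2 (add_cursor(6)): buffer="jjtsfysbv" (len 9), cursors c1@0 c2@0 c3@6, authorship .........
After op 3 (insert('y')): buffer="yyjjtsfyysbv" (len 12), cursors c1@2 c2@2 c3@9, authorship 12......3...
After op 4 (delete): buffer="jjtsfysbv" (len 9), cursors c1@0 c2@0 c3@6, authorship .........
After op 5 (add_cursor(9)): buffer="jjtsfysbv" (len 9), cursors c1@0 c2@0 c3@6 c4@9, authorship .........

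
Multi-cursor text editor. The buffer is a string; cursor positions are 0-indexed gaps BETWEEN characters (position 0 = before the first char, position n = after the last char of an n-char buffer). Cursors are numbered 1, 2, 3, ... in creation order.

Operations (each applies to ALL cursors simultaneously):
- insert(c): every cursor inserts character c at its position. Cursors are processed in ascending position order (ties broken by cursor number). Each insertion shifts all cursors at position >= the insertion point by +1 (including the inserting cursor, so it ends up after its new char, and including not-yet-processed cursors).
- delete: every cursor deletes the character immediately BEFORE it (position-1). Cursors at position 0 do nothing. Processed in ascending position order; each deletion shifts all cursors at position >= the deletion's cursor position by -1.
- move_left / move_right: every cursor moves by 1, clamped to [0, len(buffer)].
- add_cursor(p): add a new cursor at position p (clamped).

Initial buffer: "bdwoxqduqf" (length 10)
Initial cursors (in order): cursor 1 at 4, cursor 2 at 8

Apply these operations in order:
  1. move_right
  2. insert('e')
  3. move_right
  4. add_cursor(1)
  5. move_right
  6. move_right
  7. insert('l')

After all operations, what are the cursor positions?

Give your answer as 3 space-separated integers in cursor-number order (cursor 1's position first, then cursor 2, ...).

Answer: 11 15 4

Derivation:
After op 1 (move_right): buffer="bdwoxqduqf" (len 10), cursors c1@5 c2@9, authorship ..........
After op 2 (insert('e')): buffer="bdwoxeqduqef" (len 12), cursors c1@6 c2@11, authorship .....1....2.
After op 3 (move_right): buffer="bdwoxeqduqef" (len 12), cursors c1@7 c2@12, authorship .....1....2.
After op 4 (add_cursor(1)): buffer="bdwoxeqduqef" (len 12), cursors c3@1 c1@7 c2@12, authorship .....1....2.
After op 5 (move_right): buffer="bdwoxeqduqef" (len 12), cursors c3@2 c1@8 c2@12, authorship .....1....2.
After op 6 (move_right): buffer="bdwoxeqduqef" (len 12), cursors c3@3 c1@9 c2@12, authorship .....1....2.
After op 7 (insert('l')): buffer="bdwloxeqdulqefl" (len 15), cursors c3@4 c1@11 c2@15, authorship ...3..1...1.2.2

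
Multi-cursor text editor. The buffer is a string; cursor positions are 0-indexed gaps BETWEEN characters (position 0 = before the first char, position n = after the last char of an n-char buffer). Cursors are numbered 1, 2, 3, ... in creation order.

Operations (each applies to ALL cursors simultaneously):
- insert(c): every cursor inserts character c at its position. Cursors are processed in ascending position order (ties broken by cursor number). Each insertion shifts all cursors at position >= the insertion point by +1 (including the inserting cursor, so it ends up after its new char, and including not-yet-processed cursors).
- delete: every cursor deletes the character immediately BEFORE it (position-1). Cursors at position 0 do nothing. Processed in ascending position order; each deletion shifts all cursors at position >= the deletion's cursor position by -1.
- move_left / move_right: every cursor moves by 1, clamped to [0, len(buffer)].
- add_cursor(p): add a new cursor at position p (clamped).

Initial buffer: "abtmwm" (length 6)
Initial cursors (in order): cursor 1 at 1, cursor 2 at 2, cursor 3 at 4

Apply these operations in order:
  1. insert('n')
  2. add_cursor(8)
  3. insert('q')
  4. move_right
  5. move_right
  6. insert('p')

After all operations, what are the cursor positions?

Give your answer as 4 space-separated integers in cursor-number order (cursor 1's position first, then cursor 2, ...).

Answer: 6 10 15 17

Derivation:
After op 1 (insert('n')): buffer="anbntmnwm" (len 9), cursors c1@2 c2@4 c3@7, authorship .1.2..3..
After op 2 (add_cursor(8)): buffer="anbntmnwm" (len 9), cursors c1@2 c2@4 c3@7 c4@8, authorship .1.2..3..
After op 3 (insert('q')): buffer="anqbnqtmnqwqm" (len 13), cursors c1@3 c2@6 c3@10 c4@12, authorship .11.22..33.4.
After op 4 (move_right): buffer="anqbnqtmnqwqm" (len 13), cursors c1@4 c2@7 c3@11 c4@13, authorship .11.22..33.4.
After op 5 (move_right): buffer="anqbnqtmnqwqm" (len 13), cursors c1@5 c2@8 c3@12 c4@13, authorship .11.22..33.4.
After op 6 (insert('p')): buffer="anqbnpqtmpnqwqpmp" (len 17), cursors c1@6 c2@10 c3@15 c4@17, authorship .11.212..233.43.4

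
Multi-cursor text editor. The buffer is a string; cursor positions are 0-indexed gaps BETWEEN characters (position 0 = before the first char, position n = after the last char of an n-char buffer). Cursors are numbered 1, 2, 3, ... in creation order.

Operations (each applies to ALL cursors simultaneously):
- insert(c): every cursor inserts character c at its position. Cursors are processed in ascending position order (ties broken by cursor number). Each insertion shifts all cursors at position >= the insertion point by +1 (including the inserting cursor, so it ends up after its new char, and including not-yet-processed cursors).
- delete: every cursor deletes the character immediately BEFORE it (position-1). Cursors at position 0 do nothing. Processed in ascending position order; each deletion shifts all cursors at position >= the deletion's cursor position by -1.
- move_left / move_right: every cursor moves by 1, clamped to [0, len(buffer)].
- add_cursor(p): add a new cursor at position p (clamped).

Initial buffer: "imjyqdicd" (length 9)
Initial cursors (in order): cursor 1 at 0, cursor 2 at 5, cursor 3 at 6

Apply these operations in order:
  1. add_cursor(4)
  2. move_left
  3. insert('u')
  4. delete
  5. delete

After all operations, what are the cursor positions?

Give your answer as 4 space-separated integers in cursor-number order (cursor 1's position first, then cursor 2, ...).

Answer: 0 2 2 2

Derivation:
After op 1 (add_cursor(4)): buffer="imjyqdicd" (len 9), cursors c1@0 c4@4 c2@5 c3@6, authorship .........
After op 2 (move_left): buffer="imjyqdicd" (len 9), cursors c1@0 c4@3 c2@4 c3@5, authorship .........
After op 3 (insert('u')): buffer="uimjuyuqudicd" (len 13), cursors c1@1 c4@5 c2@7 c3@9, authorship 1...4.2.3....
After op 4 (delete): buffer="imjyqdicd" (len 9), cursors c1@0 c4@3 c2@4 c3@5, authorship .........
After op 5 (delete): buffer="imdicd" (len 6), cursors c1@0 c2@2 c3@2 c4@2, authorship ......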